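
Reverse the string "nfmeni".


Input: nfmeni
Reading characters right to left:
  Position 5: 'i'
  Position 4: 'n'
  Position 3: 'e'
  Position 2: 'm'
  Position 1: 'f'
  Position 0: 'n'
Reversed: inemfn

inemfn


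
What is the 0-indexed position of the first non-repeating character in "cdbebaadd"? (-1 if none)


Input: cdbebaadd
Character frequencies:
  'a': 2
  'b': 2
  'c': 1
  'd': 3
  'e': 1
Scanning left to right for freq == 1:
  Position 0 ('c'): unique! => answer = 0

0


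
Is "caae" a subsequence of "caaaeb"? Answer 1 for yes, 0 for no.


Check if "caae" is a subsequence of "caaaeb"
Greedy scan:
  Position 0 ('c'): matches sub[0] = 'c'
  Position 1 ('a'): matches sub[1] = 'a'
  Position 2 ('a'): matches sub[2] = 'a'
  Position 3 ('a'): no match needed
  Position 4 ('e'): matches sub[3] = 'e'
  Position 5 ('b'): no match needed
All 4 characters matched => is a subsequence

1


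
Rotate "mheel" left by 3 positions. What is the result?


Input: "mheel", rotate left by 3
First 3 characters: "mhe"
Remaining characters: "el"
Concatenate remaining + first: "el" + "mhe" = "elmhe"

elmhe


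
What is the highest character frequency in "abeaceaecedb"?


Input: abeaceaecedb
Character counts:
  'a': 3
  'b': 2
  'c': 2
  'd': 1
  'e': 4
Maximum frequency: 4

4


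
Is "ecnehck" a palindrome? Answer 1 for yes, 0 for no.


Input: ecnehck
Reversed: kchence
  Compare pos 0 ('e') with pos 6 ('k'): MISMATCH
  Compare pos 1 ('c') with pos 5 ('c'): match
  Compare pos 2 ('n') with pos 4 ('h'): MISMATCH
Result: not a palindrome

0


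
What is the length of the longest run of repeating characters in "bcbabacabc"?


Input: "bcbabacabc"
Scanning for longest run:
  Position 1 ('c'): new char, reset run to 1
  Position 2 ('b'): new char, reset run to 1
  Position 3 ('a'): new char, reset run to 1
  Position 4 ('b'): new char, reset run to 1
  Position 5 ('a'): new char, reset run to 1
  Position 6 ('c'): new char, reset run to 1
  Position 7 ('a'): new char, reset run to 1
  Position 8 ('b'): new char, reset run to 1
  Position 9 ('c'): new char, reset run to 1
Longest run: 'b' with length 1

1


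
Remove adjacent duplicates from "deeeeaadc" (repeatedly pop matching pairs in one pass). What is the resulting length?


Input: deeeeaadc
Stack-based adjacent duplicate removal:
  Read 'd': push. Stack: d
  Read 'e': push. Stack: de
  Read 'e': matches stack top 'e' => pop. Stack: d
  Read 'e': push. Stack: de
  Read 'e': matches stack top 'e' => pop. Stack: d
  Read 'a': push. Stack: da
  Read 'a': matches stack top 'a' => pop. Stack: d
  Read 'd': matches stack top 'd' => pop. Stack: (empty)
  Read 'c': push. Stack: c
Final stack: "c" (length 1)

1


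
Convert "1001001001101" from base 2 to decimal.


Input: "1001001001101" in base 2
Positional expansion:
  Digit '1' (value 1) x 2^12 = 4096
  Digit '0' (value 0) x 2^11 = 0
  Digit '0' (value 0) x 2^10 = 0
  Digit '1' (value 1) x 2^9 = 512
  Digit '0' (value 0) x 2^8 = 0
  Digit '0' (value 0) x 2^7 = 0
  Digit '1' (value 1) x 2^6 = 64
  Digit '0' (value 0) x 2^5 = 0
  Digit '0' (value 0) x 2^4 = 0
  Digit '1' (value 1) x 2^3 = 8
  Digit '1' (value 1) x 2^2 = 4
  Digit '0' (value 0) x 2^1 = 0
  Digit '1' (value 1) x 2^0 = 1
Sum = 4685

4685


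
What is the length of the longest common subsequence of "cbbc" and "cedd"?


LCS of "cbbc" and "cedd"
DP table:
           c    e    d    d
      0    0    0    0    0
  c   0    1    1    1    1
  b   0    1    1    1    1
  b   0    1    1    1    1
  c   0    1    1    1    1
LCS length = dp[4][4] = 1

1


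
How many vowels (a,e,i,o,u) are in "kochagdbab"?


Input: kochagdbab
Checking each character:
  'k' at position 0: consonant
  'o' at position 1: vowel (running total: 1)
  'c' at position 2: consonant
  'h' at position 3: consonant
  'a' at position 4: vowel (running total: 2)
  'g' at position 5: consonant
  'd' at position 6: consonant
  'b' at position 7: consonant
  'a' at position 8: vowel (running total: 3)
  'b' at position 9: consonant
Total vowels: 3

3


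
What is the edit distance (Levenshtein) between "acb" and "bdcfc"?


Computing edit distance: "acb" -> "bdcfc"
DP table:
           b    d    c    f    c
      0    1    2    3    4    5
  a   1    1    2    3    4    5
  c   2    2    2    2    3    4
  b   3    2    3    3    3    4
Edit distance = dp[3][5] = 4

4


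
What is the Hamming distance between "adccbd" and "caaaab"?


Comparing "adccbd" and "caaaab" position by position:
  Position 0: 'a' vs 'c' => differ
  Position 1: 'd' vs 'a' => differ
  Position 2: 'c' vs 'a' => differ
  Position 3: 'c' vs 'a' => differ
  Position 4: 'b' vs 'a' => differ
  Position 5: 'd' vs 'b' => differ
Total differences (Hamming distance): 6

6


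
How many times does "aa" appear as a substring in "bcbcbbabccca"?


Searching for "aa" in "bcbcbbabccca"
Scanning each position:
  Position 0: "bc" => no
  Position 1: "cb" => no
  Position 2: "bc" => no
  Position 3: "cb" => no
  Position 4: "bb" => no
  Position 5: "ba" => no
  Position 6: "ab" => no
  Position 7: "bc" => no
  Position 8: "cc" => no
  Position 9: "cc" => no
  Position 10: "ca" => no
Total occurrences: 0

0


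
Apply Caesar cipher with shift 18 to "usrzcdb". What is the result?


Caesar cipher: shift "usrzcdb" by 18
  'u' (pos 20) + 18 = pos 12 = 'm'
  's' (pos 18) + 18 = pos 10 = 'k'
  'r' (pos 17) + 18 = pos 9 = 'j'
  'z' (pos 25) + 18 = pos 17 = 'r'
  'c' (pos 2) + 18 = pos 20 = 'u'
  'd' (pos 3) + 18 = pos 21 = 'v'
  'b' (pos 1) + 18 = pos 19 = 't'
Result: mkjruvt

mkjruvt


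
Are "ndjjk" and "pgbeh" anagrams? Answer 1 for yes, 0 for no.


Strings: "ndjjk", "pgbeh"
Sorted first:  djjkn
Sorted second: beghp
Differ at position 0: 'd' vs 'b' => not anagrams

0


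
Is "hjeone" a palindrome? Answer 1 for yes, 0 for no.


Input: hjeone
Reversed: enoejh
  Compare pos 0 ('h') with pos 5 ('e'): MISMATCH
  Compare pos 1 ('j') with pos 4 ('n'): MISMATCH
  Compare pos 2 ('e') with pos 3 ('o'): MISMATCH
Result: not a palindrome

0


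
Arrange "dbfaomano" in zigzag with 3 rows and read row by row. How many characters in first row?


Zigzag "dbfaomano" into 3 rows:
Placing characters:
  'd' => row 0
  'b' => row 1
  'f' => row 2
  'a' => row 1
  'o' => row 0
  'm' => row 1
  'a' => row 2
  'n' => row 1
  'o' => row 0
Rows:
  Row 0: "doo"
  Row 1: "bamn"
  Row 2: "fa"
First row length: 3

3


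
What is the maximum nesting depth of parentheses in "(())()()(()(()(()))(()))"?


Input: "(())()()(()(()(()))(()))"
Tracking depth:
  Position 0 '(': depth becomes 1
  Position 1 '(': depth becomes 2
  Position 2 ')': depth becomes 1
  Position 3 ')': depth becomes 0
  Position 4 '(': depth becomes 1
  Position 5 ')': depth becomes 0
  Position 6 '(': depth becomes 1
  Position 7 ')': depth becomes 0
  Position 8 '(': depth becomes 1
  Position 9 '(': depth becomes 2
  Position 10 ')': depth becomes 1
  Position 11 '(': depth becomes 2
  Position 12 '(': depth becomes 3
  Position 13 ')': depth becomes 2
  Position 14 '(': depth becomes 3
  Position 15 '(': depth becomes 4
  Position 16 ')': depth becomes 3
  Position 17 ')': depth becomes 2
  Position 18 ')': depth becomes 1
  Position 19 '(': depth becomes 2
  Position 20 '(': depth becomes 3
  Position 21 ')': depth becomes 2
  Position 22 ')': depth becomes 1
  Position 23 ')': depth becomes 0
Maximum depth reached: 4

4


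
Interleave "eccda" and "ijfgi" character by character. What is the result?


Interleaving "eccda" and "ijfgi":
  Position 0: 'e' from first, 'i' from second => "ei"
  Position 1: 'c' from first, 'j' from second => "cj"
  Position 2: 'c' from first, 'f' from second => "cf"
  Position 3: 'd' from first, 'g' from second => "dg"
  Position 4: 'a' from first, 'i' from second => "ai"
Result: eicjcfdgai

eicjcfdgai


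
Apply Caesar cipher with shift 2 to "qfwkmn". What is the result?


Caesar cipher: shift "qfwkmn" by 2
  'q' (pos 16) + 2 = pos 18 = 's'
  'f' (pos 5) + 2 = pos 7 = 'h'
  'w' (pos 22) + 2 = pos 24 = 'y'
  'k' (pos 10) + 2 = pos 12 = 'm'
  'm' (pos 12) + 2 = pos 14 = 'o'
  'n' (pos 13) + 2 = pos 15 = 'p'
Result: shymop

shymop


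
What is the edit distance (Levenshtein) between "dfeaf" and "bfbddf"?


Computing edit distance: "dfeaf" -> "bfbddf"
DP table:
           b    f    b    d    d    f
      0    1    2    3    4    5    6
  d   1    1    2    3    3    4    5
  f   2    2    1    2    3    4    4
  e   3    3    2    2    3    4    5
  a   4    4    3    3    3    4    5
  f   5    5    4    4    4    4    4
Edit distance = dp[5][6] = 4

4


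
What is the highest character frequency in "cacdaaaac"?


Input: cacdaaaac
Character counts:
  'a': 5
  'c': 3
  'd': 1
Maximum frequency: 5

5


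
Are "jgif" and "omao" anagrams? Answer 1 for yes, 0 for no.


Strings: "jgif", "omao"
Sorted first:  fgij
Sorted second: amoo
Differ at position 0: 'f' vs 'a' => not anagrams

0


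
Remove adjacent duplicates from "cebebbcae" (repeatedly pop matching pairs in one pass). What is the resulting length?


Input: cebebbcae
Stack-based adjacent duplicate removal:
  Read 'c': push. Stack: c
  Read 'e': push. Stack: ce
  Read 'b': push. Stack: ceb
  Read 'e': push. Stack: cebe
  Read 'b': push. Stack: cebeb
  Read 'b': matches stack top 'b' => pop. Stack: cebe
  Read 'c': push. Stack: cebec
  Read 'a': push. Stack: cebeca
  Read 'e': push. Stack: cebecae
Final stack: "cebecae" (length 7)

7


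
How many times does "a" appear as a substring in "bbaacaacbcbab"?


Searching for "a" in "bbaacaacbcbab"
Scanning each position:
  Position 0: "b" => no
  Position 1: "b" => no
  Position 2: "a" => MATCH
  Position 3: "a" => MATCH
  Position 4: "c" => no
  Position 5: "a" => MATCH
  Position 6: "a" => MATCH
  Position 7: "c" => no
  Position 8: "b" => no
  Position 9: "c" => no
  Position 10: "b" => no
  Position 11: "a" => MATCH
  Position 12: "b" => no
Total occurrences: 5

5


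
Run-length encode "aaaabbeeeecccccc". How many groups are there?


Input: aaaabbeeeecccccc
Scanning for consecutive runs:
  Group 1: 'a' x 4 (positions 0-3)
  Group 2: 'b' x 2 (positions 4-5)
  Group 3: 'e' x 4 (positions 6-9)
  Group 4: 'c' x 6 (positions 10-15)
Total groups: 4

4


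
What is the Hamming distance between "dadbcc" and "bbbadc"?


Comparing "dadbcc" and "bbbadc" position by position:
  Position 0: 'd' vs 'b' => differ
  Position 1: 'a' vs 'b' => differ
  Position 2: 'd' vs 'b' => differ
  Position 3: 'b' vs 'a' => differ
  Position 4: 'c' vs 'd' => differ
  Position 5: 'c' vs 'c' => same
Total differences (Hamming distance): 5

5


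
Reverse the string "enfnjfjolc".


Input: enfnjfjolc
Reading characters right to left:
  Position 9: 'c'
  Position 8: 'l'
  Position 7: 'o'
  Position 6: 'j'
  Position 5: 'f'
  Position 4: 'j'
  Position 3: 'n'
  Position 2: 'f'
  Position 1: 'n'
  Position 0: 'e'
Reversed: clojfjnfne

clojfjnfne


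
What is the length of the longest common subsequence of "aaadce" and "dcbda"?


LCS of "aaadce" and "dcbda"
DP table:
           d    c    b    d    a
      0    0    0    0    0    0
  a   0    0    0    0    0    1
  a   0    0    0    0    0    1
  a   0    0    0    0    0    1
  d   0    1    1    1    1    1
  c   0    1    2    2    2    2
  e   0    1    2    2    2    2
LCS length = dp[6][5] = 2

2


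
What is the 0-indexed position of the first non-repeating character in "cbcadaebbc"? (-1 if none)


Input: cbcadaebbc
Character frequencies:
  'a': 2
  'b': 3
  'c': 3
  'd': 1
  'e': 1
Scanning left to right for freq == 1:
  Position 0 ('c'): freq=3, skip
  Position 1 ('b'): freq=3, skip
  Position 2 ('c'): freq=3, skip
  Position 3 ('a'): freq=2, skip
  Position 4 ('d'): unique! => answer = 4

4


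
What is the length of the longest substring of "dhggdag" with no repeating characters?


Input: "dhggdag"
Sliding window (track last position of each char):
  Position 0 ('d'): window [0,0] length 1 -- new best
  Position 1 ('h'): window [0,1] length 2 -- new best
  Position 2 ('g'): window [0,2] length 3 -- new best
  Position 3 ('g'): repeat (last at 2), move window start to 3
  Position 3 ('g'): window [3,3] length 1
  Position 4 ('d'): window [3,4] length 2
  Position 5 ('a'): window [3,5] length 3
  Position 6 ('g'): repeat (last at 3), move window start to 4
  Position 6 ('g'): window [4,6] length 3
Longest substring with no repeats: "dhg" with length 3

3


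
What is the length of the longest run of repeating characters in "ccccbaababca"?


Input: "ccccbaababca"
Scanning for longest run:
  Position 1 ('c'): continues run of 'c', length=2
  Position 2 ('c'): continues run of 'c', length=3
  Position 3 ('c'): continues run of 'c', length=4
  Position 4 ('b'): new char, reset run to 1
  Position 5 ('a'): new char, reset run to 1
  Position 6 ('a'): continues run of 'a', length=2
  Position 7 ('b'): new char, reset run to 1
  Position 8 ('a'): new char, reset run to 1
  Position 9 ('b'): new char, reset run to 1
  Position 10 ('c'): new char, reset run to 1
  Position 11 ('a'): new char, reset run to 1
Longest run: 'c' with length 4

4


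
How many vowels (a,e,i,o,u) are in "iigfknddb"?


Input: iigfknddb
Checking each character:
  'i' at position 0: vowel (running total: 1)
  'i' at position 1: vowel (running total: 2)
  'g' at position 2: consonant
  'f' at position 3: consonant
  'k' at position 4: consonant
  'n' at position 5: consonant
  'd' at position 6: consonant
  'd' at position 7: consonant
  'b' at position 8: consonant
Total vowels: 2

2


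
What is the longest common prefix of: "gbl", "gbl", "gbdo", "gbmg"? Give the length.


Words: gbl, gbl, gbdo, gbmg
  Position 0: all 'g' => match
  Position 1: all 'b' => match
  Position 2: ('l', 'l', 'd', 'm') => mismatch, stop
LCP = "gb" (length 2)

2


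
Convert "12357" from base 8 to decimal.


Input: "12357" in base 8
Positional expansion:
  Digit '1' (value 1) x 8^4 = 4096
  Digit '2' (value 2) x 8^3 = 1024
  Digit '3' (value 3) x 8^2 = 192
  Digit '5' (value 5) x 8^1 = 40
  Digit '7' (value 7) x 8^0 = 7
Sum = 5359

5359


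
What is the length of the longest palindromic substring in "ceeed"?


Input: "ceeed"
Checking substrings for palindromes:
  [1:4] "eee" (len 3) => palindrome
  [1:3] "ee" (len 2) => palindrome
  [2:4] "ee" (len 2) => palindrome
Longest palindromic substring: "eee" with length 3

3


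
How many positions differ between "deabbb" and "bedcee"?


Comparing "deabbb" and "bedcee" position by position:
  Position 0: 'd' vs 'b' => DIFFER
  Position 1: 'e' vs 'e' => same
  Position 2: 'a' vs 'd' => DIFFER
  Position 3: 'b' vs 'c' => DIFFER
  Position 4: 'b' vs 'e' => DIFFER
  Position 5: 'b' vs 'e' => DIFFER
Positions that differ: 5

5


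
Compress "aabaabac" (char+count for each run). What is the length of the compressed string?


Input: aabaabac
Runs:
  'a' x 2 => "a2"
  'b' x 1 => "b1"
  'a' x 2 => "a2"
  'b' x 1 => "b1"
  'a' x 1 => "a1"
  'c' x 1 => "c1"
Compressed: "a2b1a2b1a1c1"
Compressed length: 12

12


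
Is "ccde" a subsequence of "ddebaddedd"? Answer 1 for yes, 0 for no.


Check if "ccde" is a subsequence of "ddebaddedd"
Greedy scan:
  Position 0 ('d'): no match needed
  Position 1 ('d'): no match needed
  Position 2 ('e'): no match needed
  Position 3 ('b'): no match needed
  Position 4 ('a'): no match needed
  Position 5 ('d'): no match needed
  Position 6 ('d'): no match needed
  Position 7 ('e'): no match needed
  Position 8 ('d'): no match needed
  Position 9 ('d'): no match needed
Only matched 0/4 characters => not a subsequence

0


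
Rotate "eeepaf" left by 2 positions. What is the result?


Input: "eeepaf", rotate left by 2
First 2 characters: "ee"
Remaining characters: "epaf"
Concatenate remaining + first: "epaf" + "ee" = "epafee"

epafee


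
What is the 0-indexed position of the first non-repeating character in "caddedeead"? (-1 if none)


Input: caddedeead
Character frequencies:
  'a': 2
  'c': 1
  'd': 4
  'e': 3
Scanning left to right for freq == 1:
  Position 0 ('c'): unique! => answer = 0

0


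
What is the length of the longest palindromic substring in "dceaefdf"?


Input: "dceaefdf"
Checking substrings for palindromes:
  [2:5] "eae" (len 3) => palindrome
  [5:8] "fdf" (len 3) => palindrome
Longest palindromic substring: "eae" with length 3

3


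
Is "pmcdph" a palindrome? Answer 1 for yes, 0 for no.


Input: pmcdph
Reversed: hpdcmp
  Compare pos 0 ('p') with pos 5 ('h'): MISMATCH
  Compare pos 1 ('m') with pos 4 ('p'): MISMATCH
  Compare pos 2 ('c') with pos 3 ('d'): MISMATCH
Result: not a palindrome

0


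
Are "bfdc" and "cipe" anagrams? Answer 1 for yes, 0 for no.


Strings: "bfdc", "cipe"
Sorted first:  bcdf
Sorted second: ceip
Differ at position 0: 'b' vs 'c' => not anagrams

0


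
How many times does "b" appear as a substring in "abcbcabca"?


Searching for "b" in "abcbcabca"
Scanning each position:
  Position 0: "a" => no
  Position 1: "b" => MATCH
  Position 2: "c" => no
  Position 3: "b" => MATCH
  Position 4: "c" => no
  Position 5: "a" => no
  Position 6: "b" => MATCH
  Position 7: "c" => no
  Position 8: "a" => no
Total occurrences: 3

3


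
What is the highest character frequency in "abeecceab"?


Input: abeecceab
Character counts:
  'a': 2
  'b': 2
  'c': 2
  'e': 3
Maximum frequency: 3

3


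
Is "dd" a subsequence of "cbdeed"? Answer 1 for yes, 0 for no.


Check if "dd" is a subsequence of "cbdeed"
Greedy scan:
  Position 0 ('c'): no match needed
  Position 1 ('b'): no match needed
  Position 2 ('d'): matches sub[0] = 'd'
  Position 3 ('e'): no match needed
  Position 4 ('e'): no match needed
  Position 5 ('d'): matches sub[1] = 'd'
All 2 characters matched => is a subsequence

1


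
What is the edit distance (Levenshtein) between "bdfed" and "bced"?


Computing edit distance: "bdfed" -> "bced"
DP table:
           b    c    e    d
      0    1    2    3    4
  b   1    0    1    2    3
  d   2    1    1    2    2
  f   3    2    2    2    3
  e   4    3    3    2    3
  d   5    4    4    3    2
Edit distance = dp[5][4] = 2

2


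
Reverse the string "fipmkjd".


Input: fipmkjd
Reading characters right to left:
  Position 6: 'd'
  Position 5: 'j'
  Position 4: 'k'
  Position 3: 'm'
  Position 2: 'p'
  Position 1: 'i'
  Position 0: 'f'
Reversed: djkmpif

djkmpif


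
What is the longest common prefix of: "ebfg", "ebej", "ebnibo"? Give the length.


Words: ebfg, ebej, ebnibo
  Position 0: all 'e' => match
  Position 1: all 'b' => match
  Position 2: ('f', 'e', 'n') => mismatch, stop
LCP = "eb" (length 2)

2


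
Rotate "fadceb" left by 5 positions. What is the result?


Input: "fadceb", rotate left by 5
First 5 characters: "fadce"
Remaining characters: "b"
Concatenate remaining + first: "b" + "fadce" = "bfadce"

bfadce


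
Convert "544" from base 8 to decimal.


Input: "544" in base 8
Positional expansion:
  Digit '5' (value 5) x 8^2 = 320
  Digit '4' (value 4) x 8^1 = 32
  Digit '4' (value 4) x 8^0 = 4
Sum = 356

356


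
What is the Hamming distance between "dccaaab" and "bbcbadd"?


Comparing "dccaaab" and "bbcbadd" position by position:
  Position 0: 'd' vs 'b' => differ
  Position 1: 'c' vs 'b' => differ
  Position 2: 'c' vs 'c' => same
  Position 3: 'a' vs 'b' => differ
  Position 4: 'a' vs 'a' => same
  Position 5: 'a' vs 'd' => differ
  Position 6: 'b' vs 'd' => differ
Total differences (Hamming distance): 5

5


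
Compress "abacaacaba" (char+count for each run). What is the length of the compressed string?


Input: abacaacaba
Runs:
  'a' x 1 => "a1"
  'b' x 1 => "b1"
  'a' x 1 => "a1"
  'c' x 1 => "c1"
  'a' x 2 => "a2"
  'c' x 1 => "c1"
  'a' x 1 => "a1"
  'b' x 1 => "b1"
  'a' x 1 => "a1"
Compressed: "a1b1a1c1a2c1a1b1a1"
Compressed length: 18

18


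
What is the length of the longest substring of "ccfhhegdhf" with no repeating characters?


Input: "ccfhhegdhf"
Sliding window (track last position of each char):
  Position 0 ('c'): window [0,0] length 1 -- new best
  Position 1 ('c'): repeat (last at 0), move window start to 1
  Position 1 ('c'): window [1,1] length 1
  Position 2 ('f'): window [1,2] length 2 -- new best
  Position 3 ('h'): window [1,3] length 3 -- new best
  Position 4 ('h'): repeat (last at 3), move window start to 4
  Position 4 ('h'): window [4,4] length 1
  Position 5 ('e'): window [4,5] length 2
  Position 6 ('g'): window [4,6] length 3
  Position 7 ('d'): window [4,7] length 4 -- new best
  Position 8 ('h'): repeat (last at 4), move window start to 5
  Position 8 ('h'): window [5,8] length 4
  Position 9 ('f'): window [5,9] length 5 -- new best
Longest substring with no repeats: "egdhf" with length 5

5


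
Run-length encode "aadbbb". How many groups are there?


Input: aadbbb
Scanning for consecutive runs:
  Group 1: 'a' x 2 (positions 0-1)
  Group 2: 'd' x 1 (positions 2-2)
  Group 3: 'b' x 3 (positions 3-5)
Total groups: 3

3


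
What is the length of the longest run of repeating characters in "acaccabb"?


Input: "acaccabb"
Scanning for longest run:
  Position 1 ('c'): new char, reset run to 1
  Position 2 ('a'): new char, reset run to 1
  Position 3 ('c'): new char, reset run to 1
  Position 4 ('c'): continues run of 'c', length=2
  Position 5 ('a'): new char, reset run to 1
  Position 6 ('b'): new char, reset run to 1
  Position 7 ('b'): continues run of 'b', length=2
Longest run: 'c' with length 2

2


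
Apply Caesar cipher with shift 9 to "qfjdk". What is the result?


Caesar cipher: shift "qfjdk" by 9
  'q' (pos 16) + 9 = pos 25 = 'z'
  'f' (pos 5) + 9 = pos 14 = 'o'
  'j' (pos 9) + 9 = pos 18 = 's'
  'd' (pos 3) + 9 = pos 12 = 'm'
  'k' (pos 10) + 9 = pos 19 = 't'
Result: zosmt

zosmt


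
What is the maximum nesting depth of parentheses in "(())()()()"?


Input: "(())()()()"
Tracking depth:
  Position 0 '(': depth becomes 1
  Position 1 '(': depth becomes 2
  Position 2 ')': depth becomes 1
  Position 3 ')': depth becomes 0
  Position 4 '(': depth becomes 1
  Position 5 ')': depth becomes 0
  Position 6 '(': depth becomes 1
  Position 7 ')': depth becomes 0
  Position 8 '(': depth becomes 1
  Position 9 ')': depth becomes 0
Maximum depth reached: 2

2


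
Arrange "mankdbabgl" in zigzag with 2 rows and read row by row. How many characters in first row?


Zigzag "mankdbabgl" into 2 rows:
Placing characters:
  'm' => row 0
  'a' => row 1
  'n' => row 0
  'k' => row 1
  'd' => row 0
  'b' => row 1
  'a' => row 0
  'b' => row 1
  'g' => row 0
  'l' => row 1
Rows:
  Row 0: "mndag"
  Row 1: "akbbl"
First row length: 5

5


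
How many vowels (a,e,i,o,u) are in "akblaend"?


Input: akblaend
Checking each character:
  'a' at position 0: vowel (running total: 1)
  'k' at position 1: consonant
  'b' at position 2: consonant
  'l' at position 3: consonant
  'a' at position 4: vowel (running total: 2)
  'e' at position 5: vowel (running total: 3)
  'n' at position 6: consonant
  'd' at position 7: consonant
Total vowels: 3

3


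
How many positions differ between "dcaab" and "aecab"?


Comparing "dcaab" and "aecab" position by position:
  Position 0: 'd' vs 'a' => DIFFER
  Position 1: 'c' vs 'e' => DIFFER
  Position 2: 'a' vs 'c' => DIFFER
  Position 3: 'a' vs 'a' => same
  Position 4: 'b' vs 'b' => same
Positions that differ: 3

3


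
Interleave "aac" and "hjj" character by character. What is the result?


Interleaving "aac" and "hjj":
  Position 0: 'a' from first, 'h' from second => "ah"
  Position 1: 'a' from first, 'j' from second => "aj"
  Position 2: 'c' from first, 'j' from second => "cj"
Result: ahajcj

ahajcj


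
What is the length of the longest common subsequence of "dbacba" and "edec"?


LCS of "dbacba" and "edec"
DP table:
           e    d    e    c
      0    0    0    0    0
  d   0    0    1    1    1
  b   0    0    1    1    1
  a   0    0    1    1    1
  c   0    0    1    1    2
  b   0    0    1    1    2
  a   0    0    1    1    2
LCS length = dp[6][4] = 2

2


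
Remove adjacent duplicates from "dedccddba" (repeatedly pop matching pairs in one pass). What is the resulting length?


Input: dedccddba
Stack-based adjacent duplicate removal:
  Read 'd': push. Stack: d
  Read 'e': push. Stack: de
  Read 'd': push. Stack: ded
  Read 'c': push. Stack: dedc
  Read 'c': matches stack top 'c' => pop. Stack: ded
  Read 'd': matches stack top 'd' => pop. Stack: de
  Read 'd': push. Stack: ded
  Read 'b': push. Stack: dedb
  Read 'a': push. Stack: dedba
Final stack: "dedba" (length 5)

5


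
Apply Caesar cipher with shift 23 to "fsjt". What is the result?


Caesar cipher: shift "fsjt" by 23
  'f' (pos 5) + 23 = pos 2 = 'c'
  's' (pos 18) + 23 = pos 15 = 'p'
  'j' (pos 9) + 23 = pos 6 = 'g'
  't' (pos 19) + 23 = pos 16 = 'q'
Result: cpgq

cpgq


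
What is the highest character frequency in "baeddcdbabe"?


Input: baeddcdbabe
Character counts:
  'a': 2
  'b': 3
  'c': 1
  'd': 3
  'e': 2
Maximum frequency: 3

3


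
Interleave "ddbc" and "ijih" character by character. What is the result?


Interleaving "ddbc" and "ijih":
  Position 0: 'd' from first, 'i' from second => "di"
  Position 1: 'd' from first, 'j' from second => "dj"
  Position 2: 'b' from first, 'i' from second => "bi"
  Position 3: 'c' from first, 'h' from second => "ch"
Result: didjbich

didjbich


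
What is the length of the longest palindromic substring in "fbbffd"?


Input: "fbbffd"
Checking substrings for palindromes:
  [0:4] "fbbf" (len 4) => palindrome
  [1:3] "bb" (len 2) => palindrome
  [3:5] "ff" (len 2) => palindrome
Longest palindromic substring: "fbbf" with length 4

4


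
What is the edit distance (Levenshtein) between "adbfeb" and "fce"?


Computing edit distance: "adbfeb" -> "fce"
DP table:
           f    c    e
      0    1    2    3
  a   1    1    2    3
  d   2    2    2    3
  b   3    3    3    3
  f   4    3    4    4
  e   5    4    4    4
  b   6    5    5    5
Edit distance = dp[6][3] = 5

5


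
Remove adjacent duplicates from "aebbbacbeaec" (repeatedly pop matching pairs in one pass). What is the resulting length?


Input: aebbbacbeaec
Stack-based adjacent duplicate removal:
  Read 'a': push. Stack: a
  Read 'e': push. Stack: ae
  Read 'b': push. Stack: aeb
  Read 'b': matches stack top 'b' => pop. Stack: ae
  Read 'b': push. Stack: aeb
  Read 'a': push. Stack: aeba
  Read 'c': push. Stack: aebac
  Read 'b': push. Stack: aebacb
  Read 'e': push. Stack: aebacbe
  Read 'a': push. Stack: aebacbea
  Read 'e': push. Stack: aebacbeae
  Read 'c': push. Stack: aebacbeaec
Final stack: "aebacbeaec" (length 10)

10


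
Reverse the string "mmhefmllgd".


Input: mmhefmllgd
Reading characters right to left:
  Position 9: 'd'
  Position 8: 'g'
  Position 7: 'l'
  Position 6: 'l'
  Position 5: 'm'
  Position 4: 'f'
  Position 3: 'e'
  Position 2: 'h'
  Position 1: 'm'
  Position 0: 'm'
Reversed: dgllmfehmm

dgllmfehmm


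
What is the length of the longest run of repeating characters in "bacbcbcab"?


Input: "bacbcbcab"
Scanning for longest run:
  Position 1 ('a'): new char, reset run to 1
  Position 2 ('c'): new char, reset run to 1
  Position 3 ('b'): new char, reset run to 1
  Position 4 ('c'): new char, reset run to 1
  Position 5 ('b'): new char, reset run to 1
  Position 6 ('c'): new char, reset run to 1
  Position 7 ('a'): new char, reset run to 1
  Position 8 ('b'): new char, reset run to 1
Longest run: 'b' with length 1

1


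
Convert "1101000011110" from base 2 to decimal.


Input: "1101000011110" in base 2
Positional expansion:
  Digit '1' (value 1) x 2^12 = 4096
  Digit '1' (value 1) x 2^11 = 2048
  Digit '0' (value 0) x 2^10 = 0
  Digit '1' (value 1) x 2^9 = 512
  Digit '0' (value 0) x 2^8 = 0
  Digit '0' (value 0) x 2^7 = 0
  Digit '0' (value 0) x 2^6 = 0
  Digit '0' (value 0) x 2^5 = 0
  Digit '1' (value 1) x 2^4 = 16
  Digit '1' (value 1) x 2^3 = 8
  Digit '1' (value 1) x 2^2 = 4
  Digit '1' (value 1) x 2^1 = 2
  Digit '0' (value 0) x 2^0 = 0
Sum = 6686

6686


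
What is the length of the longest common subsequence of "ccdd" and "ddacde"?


LCS of "ccdd" and "ddacde"
DP table:
           d    d    a    c    d    e
      0    0    0    0    0    0    0
  c   0    0    0    0    1    1    1
  c   0    0    0    0    1    1    1
  d   0    1    1    1    1    2    2
  d   0    1    2    2    2    2    2
LCS length = dp[4][6] = 2

2


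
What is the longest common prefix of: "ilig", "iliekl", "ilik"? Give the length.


Words: ilig, iliekl, ilik
  Position 0: all 'i' => match
  Position 1: all 'l' => match
  Position 2: all 'i' => match
  Position 3: ('g', 'e', 'k') => mismatch, stop
LCP = "ili" (length 3)

3


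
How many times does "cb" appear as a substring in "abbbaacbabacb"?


Searching for "cb" in "abbbaacbabacb"
Scanning each position:
  Position 0: "ab" => no
  Position 1: "bb" => no
  Position 2: "bb" => no
  Position 3: "ba" => no
  Position 4: "aa" => no
  Position 5: "ac" => no
  Position 6: "cb" => MATCH
  Position 7: "ba" => no
  Position 8: "ab" => no
  Position 9: "ba" => no
  Position 10: "ac" => no
  Position 11: "cb" => MATCH
Total occurrences: 2

2


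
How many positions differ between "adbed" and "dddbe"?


Comparing "adbed" and "dddbe" position by position:
  Position 0: 'a' vs 'd' => DIFFER
  Position 1: 'd' vs 'd' => same
  Position 2: 'b' vs 'd' => DIFFER
  Position 3: 'e' vs 'b' => DIFFER
  Position 4: 'd' vs 'e' => DIFFER
Positions that differ: 4

4


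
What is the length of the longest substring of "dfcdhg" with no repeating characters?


Input: "dfcdhg"
Sliding window (track last position of each char):
  Position 0 ('d'): window [0,0] length 1 -- new best
  Position 1 ('f'): window [0,1] length 2 -- new best
  Position 2 ('c'): window [0,2] length 3 -- new best
  Position 3 ('d'): repeat (last at 0), move window start to 1
  Position 3 ('d'): window [1,3] length 3
  Position 4 ('h'): window [1,4] length 4 -- new best
  Position 5 ('g'): window [1,5] length 5 -- new best
Longest substring with no repeats: "fcdhg" with length 5

5


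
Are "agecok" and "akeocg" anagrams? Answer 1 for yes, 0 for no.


Strings: "agecok", "akeocg"
Sorted first:  acegko
Sorted second: acegko
Sorted forms match => anagrams

1


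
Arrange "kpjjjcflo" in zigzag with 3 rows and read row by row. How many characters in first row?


Zigzag "kpjjjcflo" into 3 rows:
Placing characters:
  'k' => row 0
  'p' => row 1
  'j' => row 2
  'j' => row 1
  'j' => row 0
  'c' => row 1
  'f' => row 2
  'l' => row 1
  'o' => row 0
Rows:
  Row 0: "kjo"
  Row 1: "pjcl"
  Row 2: "jf"
First row length: 3

3


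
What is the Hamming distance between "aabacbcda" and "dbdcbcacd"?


Comparing "aabacbcda" and "dbdcbcacd" position by position:
  Position 0: 'a' vs 'd' => differ
  Position 1: 'a' vs 'b' => differ
  Position 2: 'b' vs 'd' => differ
  Position 3: 'a' vs 'c' => differ
  Position 4: 'c' vs 'b' => differ
  Position 5: 'b' vs 'c' => differ
  Position 6: 'c' vs 'a' => differ
  Position 7: 'd' vs 'c' => differ
  Position 8: 'a' vs 'd' => differ
Total differences (Hamming distance): 9

9


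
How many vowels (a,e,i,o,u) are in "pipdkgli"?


Input: pipdkgli
Checking each character:
  'p' at position 0: consonant
  'i' at position 1: vowel (running total: 1)
  'p' at position 2: consonant
  'd' at position 3: consonant
  'k' at position 4: consonant
  'g' at position 5: consonant
  'l' at position 6: consonant
  'i' at position 7: vowel (running total: 2)
Total vowels: 2

2


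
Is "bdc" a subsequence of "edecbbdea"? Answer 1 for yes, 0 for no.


Check if "bdc" is a subsequence of "edecbbdea"
Greedy scan:
  Position 0 ('e'): no match needed
  Position 1 ('d'): no match needed
  Position 2 ('e'): no match needed
  Position 3 ('c'): no match needed
  Position 4 ('b'): matches sub[0] = 'b'
  Position 5 ('b'): no match needed
  Position 6 ('d'): matches sub[1] = 'd'
  Position 7 ('e'): no match needed
  Position 8 ('a'): no match needed
Only matched 2/3 characters => not a subsequence

0


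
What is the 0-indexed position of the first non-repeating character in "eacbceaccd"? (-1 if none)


Input: eacbceaccd
Character frequencies:
  'a': 2
  'b': 1
  'c': 4
  'd': 1
  'e': 2
Scanning left to right for freq == 1:
  Position 0 ('e'): freq=2, skip
  Position 1 ('a'): freq=2, skip
  Position 2 ('c'): freq=4, skip
  Position 3 ('b'): unique! => answer = 3

3


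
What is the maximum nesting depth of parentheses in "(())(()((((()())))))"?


Input: "(())(()((((()())))))"
Tracking depth:
  Position 0 '(': depth becomes 1
  Position 1 '(': depth becomes 2
  Position 2 ')': depth becomes 1
  Position 3 ')': depth becomes 0
  Position 4 '(': depth becomes 1
  Position 5 '(': depth becomes 2
  Position 6 ')': depth becomes 1
  Position 7 '(': depth becomes 2
  Position 8 '(': depth becomes 3
  Position 9 '(': depth becomes 4
  Position 10 '(': depth becomes 5
  Position 11 '(': depth becomes 6
  Position 12 ')': depth becomes 5
  Position 13 '(': depth becomes 6
  Position 14 ')': depth becomes 5
  Position 15 ')': depth becomes 4
  Position 16 ')': depth becomes 3
  Position 17 ')': depth becomes 2
  Position 18 ')': depth becomes 1
  Position 19 ')': depth becomes 0
Maximum depth reached: 6

6


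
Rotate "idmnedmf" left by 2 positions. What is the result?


Input: "idmnedmf", rotate left by 2
First 2 characters: "id"
Remaining characters: "mnedmf"
Concatenate remaining + first: "mnedmf" + "id" = "mnedmfid"

mnedmfid


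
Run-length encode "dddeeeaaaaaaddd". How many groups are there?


Input: dddeeeaaaaaaddd
Scanning for consecutive runs:
  Group 1: 'd' x 3 (positions 0-2)
  Group 2: 'e' x 3 (positions 3-5)
  Group 3: 'a' x 6 (positions 6-11)
  Group 4: 'd' x 3 (positions 12-14)
Total groups: 4

4


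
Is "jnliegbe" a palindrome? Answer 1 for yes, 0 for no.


Input: jnliegbe
Reversed: ebgeilnj
  Compare pos 0 ('j') with pos 7 ('e'): MISMATCH
  Compare pos 1 ('n') with pos 6 ('b'): MISMATCH
  Compare pos 2 ('l') with pos 5 ('g'): MISMATCH
  Compare pos 3 ('i') with pos 4 ('e'): MISMATCH
Result: not a palindrome

0


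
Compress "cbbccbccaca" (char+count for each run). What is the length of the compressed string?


Input: cbbccbccaca
Runs:
  'c' x 1 => "c1"
  'b' x 2 => "b2"
  'c' x 2 => "c2"
  'b' x 1 => "b1"
  'c' x 2 => "c2"
  'a' x 1 => "a1"
  'c' x 1 => "c1"
  'a' x 1 => "a1"
Compressed: "c1b2c2b1c2a1c1a1"
Compressed length: 16

16


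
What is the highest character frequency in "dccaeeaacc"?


Input: dccaeeaacc
Character counts:
  'a': 3
  'c': 4
  'd': 1
  'e': 2
Maximum frequency: 4

4


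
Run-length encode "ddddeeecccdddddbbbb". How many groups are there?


Input: ddddeeecccdddddbbbb
Scanning for consecutive runs:
  Group 1: 'd' x 4 (positions 0-3)
  Group 2: 'e' x 3 (positions 4-6)
  Group 3: 'c' x 3 (positions 7-9)
  Group 4: 'd' x 5 (positions 10-14)
  Group 5: 'b' x 4 (positions 15-18)
Total groups: 5

5


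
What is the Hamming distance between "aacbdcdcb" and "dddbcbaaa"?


Comparing "aacbdcdcb" and "dddbcbaaa" position by position:
  Position 0: 'a' vs 'd' => differ
  Position 1: 'a' vs 'd' => differ
  Position 2: 'c' vs 'd' => differ
  Position 3: 'b' vs 'b' => same
  Position 4: 'd' vs 'c' => differ
  Position 5: 'c' vs 'b' => differ
  Position 6: 'd' vs 'a' => differ
  Position 7: 'c' vs 'a' => differ
  Position 8: 'b' vs 'a' => differ
Total differences (Hamming distance): 8

8


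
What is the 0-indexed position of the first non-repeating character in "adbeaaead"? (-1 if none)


Input: adbeaaead
Character frequencies:
  'a': 4
  'b': 1
  'd': 2
  'e': 2
Scanning left to right for freq == 1:
  Position 0 ('a'): freq=4, skip
  Position 1 ('d'): freq=2, skip
  Position 2 ('b'): unique! => answer = 2

2


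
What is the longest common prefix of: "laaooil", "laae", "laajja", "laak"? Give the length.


Words: laaooil, laae, laajja, laak
  Position 0: all 'l' => match
  Position 1: all 'a' => match
  Position 2: all 'a' => match
  Position 3: ('o', 'e', 'j', 'k') => mismatch, stop
LCP = "laa" (length 3)

3


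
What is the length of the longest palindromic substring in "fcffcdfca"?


Input: "fcffcdfca"
Checking substrings for palindromes:
  [1:5] "cffc" (len 4) => palindrome
  [0:3] "fcf" (len 3) => palindrome
  [2:4] "ff" (len 2) => palindrome
Longest palindromic substring: "cffc" with length 4

4


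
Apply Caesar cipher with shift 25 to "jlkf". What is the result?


Caesar cipher: shift "jlkf" by 25
  'j' (pos 9) + 25 = pos 8 = 'i'
  'l' (pos 11) + 25 = pos 10 = 'k'
  'k' (pos 10) + 25 = pos 9 = 'j'
  'f' (pos 5) + 25 = pos 4 = 'e'
Result: ikje

ikje


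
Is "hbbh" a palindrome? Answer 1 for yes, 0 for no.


Input: hbbh
Reversed: hbbh
  Compare pos 0 ('h') with pos 3 ('h'): match
  Compare pos 1 ('b') with pos 2 ('b'): match
Result: palindrome

1


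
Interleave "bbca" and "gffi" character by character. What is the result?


Interleaving "bbca" and "gffi":
  Position 0: 'b' from first, 'g' from second => "bg"
  Position 1: 'b' from first, 'f' from second => "bf"
  Position 2: 'c' from first, 'f' from second => "cf"
  Position 3: 'a' from first, 'i' from second => "ai"
Result: bgbfcfai

bgbfcfai


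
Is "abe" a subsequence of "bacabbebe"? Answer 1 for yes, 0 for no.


Check if "abe" is a subsequence of "bacabbebe"
Greedy scan:
  Position 0 ('b'): no match needed
  Position 1 ('a'): matches sub[0] = 'a'
  Position 2 ('c'): no match needed
  Position 3 ('a'): no match needed
  Position 4 ('b'): matches sub[1] = 'b'
  Position 5 ('b'): no match needed
  Position 6 ('e'): matches sub[2] = 'e'
  Position 7 ('b'): no match needed
  Position 8 ('e'): no match needed
All 3 characters matched => is a subsequence

1


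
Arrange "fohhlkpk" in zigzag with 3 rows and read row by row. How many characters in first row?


Zigzag "fohhlkpk" into 3 rows:
Placing characters:
  'f' => row 0
  'o' => row 1
  'h' => row 2
  'h' => row 1
  'l' => row 0
  'k' => row 1
  'p' => row 2
  'k' => row 1
Rows:
  Row 0: "fl"
  Row 1: "ohkk"
  Row 2: "hp"
First row length: 2

2


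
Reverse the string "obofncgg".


Input: obofncgg
Reading characters right to left:
  Position 7: 'g'
  Position 6: 'g'
  Position 5: 'c'
  Position 4: 'n'
  Position 3: 'f'
  Position 2: 'o'
  Position 1: 'b'
  Position 0: 'o'
Reversed: ggcnfobo

ggcnfobo


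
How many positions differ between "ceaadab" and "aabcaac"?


Comparing "ceaadab" and "aabcaac" position by position:
  Position 0: 'c' vs 'a' => DIFFER
  Position 1: 'e' vs 'a' => DIFFER
  Position 2: 'a' vs 'b' => DIFFER
  Position 3: 'a' vs 'c' => DIFFER
  Position 4: 'd' vs 'a' => DIFFER
  Position 5: 'a' vs 'a' => same
  Position 6: 'b' vs 'c' => DIFFER
Positions that differ: 6

6


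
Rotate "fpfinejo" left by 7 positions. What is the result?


Input: "fpfinejo", rotate left by 7
First 7 characters: "fpfinej"
Remaining characters: "o"
Concatenate remaining + first: "o" + "fpfinej" = "ofpfinej"

ofpfinej


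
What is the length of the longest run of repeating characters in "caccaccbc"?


Input: "caccaccbc"
Scanning for longest run:
  Position 1 ('a'): new char, reset run to 1
  Position 2 ('c'): new char, reset run to 1
  Position 3 ('c'): continues run of 'c', length=2
  Position 4 ('a'): new char, reset run to 1
  Position 5 ('c'): new char, reset run to 1
  Position 6 ('c'): continues run of 'c', length=2
  Position 7 ('b'): new char, reset run to 1
  Position 8 ('c'): new char, reset run to 1
Longest run: 'c' with length 2

2


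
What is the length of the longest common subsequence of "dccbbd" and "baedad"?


LCS of "dccbbd" and "baedad"
DP table:
           b    a    e    d    a    d
      0    0    0    0    0    0    0
  d   0    0    0    0    1    1    1
  c   0    0    0    0    1    1    1
  c   0    0    0    0    1    1    1
  b   0    1    1    1    1    1    1
  b   0    1    1    1    1    1    1
  d   0    1    1    1    2    2    2
LCS length = dp[6][6] = 2

2


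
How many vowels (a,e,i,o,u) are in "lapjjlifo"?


Input: lapjjlifo
Checking each character:
  'l' at position 0: consonant
  'a' at position 1: vowel (running total: 1)
  'p' at position 2: consonant
  'j' at position 3: consonant
  'j' at position 4: consonant
  'l' at position 5: consonant
  'i' at position 6: vowel (running total: 2)
  'f' at position 7: consonant
  'o' at position 8: vowel (running total: 3)
Total vowels: 3

3
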